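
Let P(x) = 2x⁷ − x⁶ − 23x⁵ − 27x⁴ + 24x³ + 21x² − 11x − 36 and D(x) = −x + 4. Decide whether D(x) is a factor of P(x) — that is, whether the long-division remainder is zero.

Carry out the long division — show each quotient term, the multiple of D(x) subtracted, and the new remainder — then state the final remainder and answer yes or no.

Step 1: lead(2x⁷ − x⁶ − 23x⁵ − 27x⁴ + 24x³ + 21x² − 11x − 36) ÷ lead(D) = 2x⁷ ÷ −x = −2x⁶. Subtract (−2x⁶)·D = 2x⁷ − 8x⁶. Remainder: 7x⁶ − 23x⁵ − 27x⁴ + 24x³ + 21x² − 11x − 36.
Step 2: lead(7x⁶ − 23x⁵ − 27x⁴ + 24x³ + 21x² − 11x − 36) ÷ lead(D) = 7x⁶ ÷ −x = −7x⁵. Subtract (−7x⁵)·D = 7x⁶ − 28x⁵. Remainder: 5x⁵ − 27x⁴ + 24x³ + 21x² − 11x − 36.
Step 3: lead(5x⁵ − 27x⁴ + 24x³ + 21x² − 11x − 36) ÷ lead(D) = 5x⁵ ÷ −x = −5x⁴. Subtract (−5x⁴)·D = 5x⁵ − 20x⁴. Remainder: −7x⁴ + 24x³ + 21x² − 11x − 36.
Step 4: lead(−7x⁴ + 24x³ + 21x² − 11x − 36) ÷ lead(D) = −7x⁴ ÷ −x = 7x³. Subtract (7x³)·D = −7x⁴ + 28x³. Remainder: −4x³ + 21x² − 11x − 36.
Step 5: lead(−4x³ + 21x² − 11x − 36) ÷ lead(D) = −4x³ ÷ −x = 4x². Subtract (4x²)·D = −4x³ + 16x². Remainder: 5x² − 11x − 36.
Step 6: lead(5x² − 11x − 36) ÷ lead(D) = 5x² ÷ −x = −5x. Subtract (−5x)·D = 5x² − 20x. Remainder: 9x − 36.
Step 7: lead(9x − 36) ÷ lead(D) = 9x ÷ −x = −9. Subtract (−9)·D = 9x − 36. Remainder: 0.

R(x) = 0, so D(x) is a factor of P(x). yes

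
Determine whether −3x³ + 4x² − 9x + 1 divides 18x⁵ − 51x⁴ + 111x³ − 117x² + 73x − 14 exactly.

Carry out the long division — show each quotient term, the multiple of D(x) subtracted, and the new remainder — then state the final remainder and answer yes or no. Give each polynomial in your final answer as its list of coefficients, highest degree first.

R = [-2, 1, -7], so D(x) is not a factor of P(x). no

Step 1: lead(18x⁵ − 51x⁴ + 111x³ − 117x² + 73x − 14) ÷ lead(D) = 18x⁵ ÷ −3x³ = −6x². Subtract (−6x²)·D = 18x⁵ − 24x⁴ + 54x³ − 6x². Remainder: −27x⁴ + 57x³ − 111x² + 73x − 14.
Step 2: lead(−27x⁴ + 57x³ − 111x² + 73x − 14) ÷ lead(D) = −27x⁴ ÷ −3x³ = 9x. Subtract (9x)·D = −27x⁴ + 36x³ − 81x² + 9x. Remainder: 21x³ − 30x² + 64x − 14.
Step 3: lead(21x³ − 30x² + 64x − 14) ÷ lead(D) = 21x³ ÷ −3x³ = −7. Subtract (−7)·D = 21x³ − 28x² + 63x − 7. Remainder: −2x² + x − 7.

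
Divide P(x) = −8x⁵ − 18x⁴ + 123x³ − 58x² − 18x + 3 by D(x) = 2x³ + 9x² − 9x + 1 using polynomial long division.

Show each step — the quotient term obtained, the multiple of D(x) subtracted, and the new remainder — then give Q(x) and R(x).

Step 1: lead(−8x⁵ − 18x⁴ + 123x³ − 58x² − 18x + 3) ÷ lead(D) = −8x⁵ ÷ 2x³ = −4x². Subtract (−4x²)·D = −8x⁵ − 36x⁴ + 36x³ − 4x². Remainder: 18x⁴ + 87x³ − 54x² − 18x + 3.
Step 2: lead(18x⁴ + 87x³ − 54x² − 18x + 3) ÷ lead(D) = 18x⁴ ÷ 2x³ = 9x. Subtract (9x)·D = 18x⁴ + 81x³ − 81x² + 9x. Remainder: 6x³ + 27x² − 27x + 3.
Step 3: lead(6x³ + 27x² − 27x + 3) ÷ lead(D) = 6x³ ÷ 2x³ = 3. Subtract (3)·D = 6x³ + 27x² − 27x + 3. Remainder: 0.

Q(x) = −4x² + 9x + 3; R(x) = 0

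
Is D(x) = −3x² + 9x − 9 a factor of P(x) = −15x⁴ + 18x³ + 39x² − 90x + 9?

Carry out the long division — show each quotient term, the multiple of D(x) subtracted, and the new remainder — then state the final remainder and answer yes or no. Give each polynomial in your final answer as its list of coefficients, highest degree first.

Step 1: lead(−15x⁴ + 18x³ + 39x² − 90x + 9) ÷ lead(D) = −15x⁴ ÷ −3x² = 5x². Subtract (5x²)·D = −15x⁴ + 45x³ − 45x². Remainder: −27x³ + 84x² − 90x + 9.
Step 2: lead(−27x³ + 84x² − 90x + 9) ÷ lead(D) = −27x³ ÷ −3x² = 9x. Subtract (9x)·D = −27x³ + 81x² − 81x. Remainder: 3x² − 9x + 9.
Step 3: lead(3x² − 9x + 9) ÷ lead(D) = 3x² ÷ −3x² = −1. Subtract (−1)·D = 3x² − 9x + 9. Remainder: 0.

R = [0], so D(x) is a factor of P(x). yes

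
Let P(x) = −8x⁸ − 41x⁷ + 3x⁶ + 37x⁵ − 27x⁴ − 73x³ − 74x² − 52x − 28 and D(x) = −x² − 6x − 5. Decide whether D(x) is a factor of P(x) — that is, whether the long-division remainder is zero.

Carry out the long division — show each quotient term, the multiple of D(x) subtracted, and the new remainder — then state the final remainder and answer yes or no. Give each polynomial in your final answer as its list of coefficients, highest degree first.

R = [-3, -8], so D(x) is not a factor of P(x). no

Step 1: lead(−8x⁸ − 41x⁷ + 3x⁶ + 37x⁵ − 27x⁴ − 73x³ − 74x² − 52x − 28) ÷ lead(D) = −8x⁸ ÷ −x² = 8x⁶. Subtract (8x⁶)·D = −8x⁸ − 48x⁷ − 40x⁶. Remainder: 7x⁷ + 43x⁶ + 37x⁵ − 27x⁴ − 73x³ − 74x² − 52x − 28.
Step 2: lead(7x⁷ + 43x⁶ + 37x⁵ − 27x⁴ − 73x³ − 74x² − 52x − 28) ÷ lead(D) = 7x⁷ ÷ −x² = −7x⁵. Subtract (−7x⁵)·D = 7x⁷ + 42x⁶ + 35x⁵. Remainder: x⁶ + 2x⁵ − 27x⁴ − 73x³ − 74x² − 52x − 28.
Step 3: lead(x⁶ + 2x⁵ − 27x⁴ − 73x³ − 74x² − 52x − 28) ÷ lead(D) = x⁶ ÷ −x² = −x⁴. Subtract (−x⁴)·D = x⁶ + 6x⁵ + 5x⁴. Remainder: −4x⁵ − 32x⁴ − 73x³ − 74x² − 52x − 28.
Step 4: lead(−4x⁵ − 32x⁴ − 73x³ − 74x² − 52x − 28) ÷ lead(D) = −4x⁵ ÷ −x² = 4x³. Subtract (4x³)·D = −4x⁵ − 24x⁴ − 20x³. Remainder: −8x⁴ − 53x³ − 74x² − 52x − 28.
Step 5: lead(−8x⁴ − 53x³ − 74x² − 52x − 28) ÷ lead(D) = −8x⁴ ÷ −x² = 8x². Subtract (8x²)·D = −8x⁴ − 48x³ − 40x². Remainder: −5x³ − 34x² − 52x − 28.
Step 6: lead(−5x³ − 34x² − 52x − 28) ÷ lead(D) = −5x³ ÷ −x² = 5x. Subtract (5x)·D = −5x³ − 30x² − 25x. Remainder: −4x² − 27x − 28.
Step 7: lead(−4x² − 27x − 28) ÷ lead(D) = −4x² ÷ −x² = 4. Subtract (4)·D = −4x² − 24x − 20. Remainder: −3x − 8.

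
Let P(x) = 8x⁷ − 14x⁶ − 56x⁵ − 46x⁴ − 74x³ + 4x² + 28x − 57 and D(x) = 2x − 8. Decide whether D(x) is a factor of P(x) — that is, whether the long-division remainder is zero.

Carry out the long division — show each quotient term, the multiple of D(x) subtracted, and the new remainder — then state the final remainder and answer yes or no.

R(x) = −9, so D(x) is not a factor of P(x). no

Step 1: lead(8x⁷ − 14x⁶ − 56x⁵ − 46x⁴ − 74x³ + 4x² + 28x − 57) ÷ lead(D) = 8x⁷ ÷ 2x = 4x⁶. Subtract (4x⁶)·D = 8x⁷ − 32x⁶. Remainder: 18x⁶ − 56x⁵ − 46x⁴ − 74x³ + 4x² + 28x − 57.
Step 2: lead(18x⁶ − 56x⁵ − 46x⁴ − 74x³ + 4x² + 28x − 57) ÷ lead(D) = 18x⁶ ÷ 2x = 9x⁵. Subtract (9x⁵)·D = 18x⁶ − 72x⁵. Remainder: 16x⁵ − 46x⁴ − 74x³ + 4x² + 28x − 57.
Step 3: lead(16x⁵ − 46x⁴ − 74x³ + 4x² + 28x − 57) ÷ lead(D) = 16x⁵ ÷ 2x = 8x⁴. Subtract (8x⁴)·D = 16x⁵ − 64x⁴. Remainder: 18x⁴ − 74x³ + 4x² + 28x − 57.
Step 4: lead(18x⁴ − 74x³ + 4x² + 28x − 57) ÷ lead(D) = 18x⁴ ÷ 2x = 9x³. Subtract (9x³)·D = 18x⁴ − 72x³. Remainder: −2x³ + 4x² + 28x − 57.
Step 5: lead(−2x³ + 4x² + 28x − 57) ÷ lead(D) = −2x³ ÷ 2x = −x². Subtract (−x²)·D = −2x³ + 8x². Remainder: −4x² + 28x − 57.
Step 6: lead(−4x² + 28x − 57) ÷ lead(D) = −4x² ÷ 2x = −2x. Subtract (−2x)·D = −4x² + 16x. Remainder: 12x − 57.
Step 7: lead(12x − 57) ÷ lead(D) = 12x ÷ 2x = 6. Subtract (6)·D = 12x − 48. Remainder: −9.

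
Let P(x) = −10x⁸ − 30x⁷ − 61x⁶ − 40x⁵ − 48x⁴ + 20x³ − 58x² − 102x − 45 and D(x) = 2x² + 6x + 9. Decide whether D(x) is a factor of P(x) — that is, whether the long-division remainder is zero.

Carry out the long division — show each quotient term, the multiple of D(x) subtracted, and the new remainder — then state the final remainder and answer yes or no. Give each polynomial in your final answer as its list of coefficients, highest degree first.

Step 1: lead(−10x⁸ − 30x⁷ − 61x⁶ − 40x⁵ − 48x⁴ + 20x³ − 58x² − 102x − 45) ÷ lead(D) = −10x⁸ ÷ 2x² = −5x⁶. Subtract (−5x⁶)·D = −10x⁸ − 30x⁷ − 45x⁶. Remainder: −16x⁶ − 40x⁵ − 48x⁴ + 20x³ − 58x² − 102x − 45.
Step 2: lead(−16x⁶ − 40x⁵ − 48x⁴ + 20x³ − 58x² − 102x − 45) ÷ lead(D) = −16x⁶ ÷ 2x² = −8x⁴. Subtract (−8x⁴)·D = −16x⁶ − 48x⁵ − 72x⁴. Remainder: 8x⁵ + 24x⁴ + 20x³ − 58x² − 102x − 45.
Step 3: lead(8x⁵ + 24x⁴ + 20x³ − 58x² − 102x − 45) ÷ lead(D) = 8x⁵ ÷ 2x² = 4x³. Subtract (4x³)·D = 8x⁵ + 24x⁴ + 36x³. Remainder: −16x³ − 58x² − 102x − 45.
Step 4: lead(−16x³ − 58x² − 102x − 45) ÷ lead(D) = −16x³ ÷ 2x² = −8x. Subtract (−8x)·D = −16x³ − 48x² − 72x. Remainder: −10x² − 30x − 45.
Step 5: lead(−10x² − 30x − 45) ÷ lead(D) = −10x² ÷ 2x² = −5. Subtract (−5)·D = −10x² − 30x − 45. Remainder: 0.

R = [0], so D(x) is a factor of P(x). yes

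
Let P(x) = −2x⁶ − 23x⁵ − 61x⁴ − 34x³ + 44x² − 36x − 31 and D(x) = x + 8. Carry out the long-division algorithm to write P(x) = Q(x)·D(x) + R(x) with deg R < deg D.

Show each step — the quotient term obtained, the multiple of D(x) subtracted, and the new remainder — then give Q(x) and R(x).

Q(x) = −2x⁵ − 7x⁴ − 5x³ + 6x² − 4x − 4; R(x) = 1

Step 1: lead(−2x⁶ − 23x⁵ − 61x⁴ − 34x³ + 44x² − 36x − 31) ÷ lead(D) = −2x⁶ ÷ x = −2x⁵. Subtract (−2x⁵)·D = −2x⁶ − 16x⁵. Remainder: −7x⁵ − 61x⁴ − 34x³ + 44x² − 36x − 31.
Step 2: lead(−7x⁵ − 61x⁴ − 34x³ + 44x² − 36x − 31) ÷ lead(D) = −7x⁵ ÷ x = −7x⁴. Subtract (−7x⁴)·D = −7x⁵ − 56x⁴. Remainder: −5x⁴ − 34x³ + 44x² − 36x − 31.
Step 3: lead(−5x⁴ − 34x³ + 44x² − 36x − 31) ÷ lead(D) = −5x⁴ ÷ x = −5x³. Subtract (−5x³)·D = −5x⁴ − 40x³. Remainder: 6x³ + 44x² − 36x − 31.
Step 4: lead(6x³ + 44x² − 36x − 31) ÷ lead(D) = 6x³ ÷ x = 6x². Subtract (6x²)·D = 6x³ + 48x². Remainder: −4x² − 36x − 31.
Step 5: lead(−4x² − 36x − 31) ÷ lead(D) = −4x² ÷ x = −4x. Subtract (−4x)·D = −4x² − 32x. Remainder: −4x − 31.
Step 6: lead(−4x − 31) ÷ lead(D) = −4x ÷ x = −4. Subtract (−4)·D = −4x − 32. Remainder: 1.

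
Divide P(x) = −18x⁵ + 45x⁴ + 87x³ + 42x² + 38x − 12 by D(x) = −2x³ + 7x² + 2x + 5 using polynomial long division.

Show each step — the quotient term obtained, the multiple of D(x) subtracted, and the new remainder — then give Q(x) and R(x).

Q(x) = 9x² + 9x − 3; R(x) = −x + 3

Step 1: lead(−18x⁵ + 45x⁴ + 87x³ + 42x² + 38x − 12) ÷ lead(D) = −18x⁵ ÷ −2x³ = 9x². Subtract (9x²)·D = −18x⁵ + 63x⁴ + 18x³ + 45x². Remainder: −18x⁴ + 69x³ − 3x² + 38x − 12.
Step 2: lead(−18x⁴ + 69x³ − 3x² + 38x − 12) ÷ lead(D) = −18x⁴ ÷ −2x³ = 9x. Subtract (9x)·D = −18x⁴ + 63x³ + 18x² + 45x. Remainder: 6x³ − 21x² − 7x − 12.
Step 3: lead(6x³ − 21x² − 7x − 12) ÷ lead(D) = 6x³ ÷ −2x³ = −3. Subtract (−3)·D = 6x³ − 21x² − 6x − 15. Remainder: −x + 3.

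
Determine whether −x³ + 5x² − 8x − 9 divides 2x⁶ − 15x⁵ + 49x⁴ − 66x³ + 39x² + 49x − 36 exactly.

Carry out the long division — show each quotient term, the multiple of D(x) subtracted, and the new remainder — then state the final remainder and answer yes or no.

Step 1: lead(2x⁶ − 15x⁵ + 49x⁴ − 66x³ + 39x² + 49x − 36) ÷ lead(D) = 2x⁶ ÷ −x³ = −2x³. Subtract (−2x³)·D = 2x⁶ − 10x⁵ + 16x⁴ + 18x³. Remainder: −5x⁵ + 33x⁴ − 84x³ + 39x² + 49x − 36.
Step 2: lead(−5x⁵ + 33x⁴ − 84x³ + 39x² + 49x − 36) ÷ lead(D) = −5x⁵ ÷ −x³ = 5x². Subtract (5x²)·D = −5x⁵ + 25x⁴ − 40x³ − 45x². Remainder: 8x⁴ − 44x³ + 84x² + 49x − 36.
Step 3: lead(8x⁴ − 44x³ + 84x² + 49x − 36) ÷ lead(D) = 8x⁴ ÷ −x³ = −8x. Subtract (−8x)·D = 8x⁴ − 40x³ + 64x² + 72x. Remainder: −4x³ + 20x² − 23x − 36.
Step 4: lead(−4x³ + 20x² − 23x − 36) ÷ lead(D) = −4x³ ÷ −x³ = 4. Subtract (4)·D = −4x³ + 20x² − 32x − 36. Remainder: 9x.

R(x) = 9x, so D(x) is not a factor of P(x). no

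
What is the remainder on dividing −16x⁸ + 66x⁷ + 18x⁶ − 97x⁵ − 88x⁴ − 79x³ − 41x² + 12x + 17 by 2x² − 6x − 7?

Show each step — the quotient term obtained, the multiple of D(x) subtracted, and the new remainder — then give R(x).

Step 1: lead(−16x⁸ + 66x⁷ + 18x⁶ − 97x⁵ − 88x⁴ − 79x³ − 41x² + 12x + 17) ÷ lead(D) = −16x⁸ ÷ 2x² = −8x⁶. Subtract (−8x⁶)·D = −16x⁸ + 48x⁷ + 56x⁶. Remainder: 18x⁷ − 38x⁶ − 97x⁵ − 88x⁴ − 79x³ − 41x² + 12x + 17.
Step 2: lead(18x⁷ − 38x⁶ − 97x⁵ − 88x⁴ − 79x³ − 41x² + 12x + 17) ÷ lead(D) = 18x⁷ ÷ 2x² = 9x⁵. Subtract (9x⁵)·D = 18x⁷ − 54x⁶ − 63x⁵. Remainder: 16x⁶ − 34x⁵ − 88x⁴ − 79x³ − 41x² + 12x + 17.
Step 3: lead(16x⁶ − 34x⁵ − 88x⁴ − 79x³ − 41x² + 12x + 17) ÷ lead(D) = 16x⁶ ÷ 2x² = 8x⁴. Subtract (8x⁴)·D = 16x⁶ − 48x⁵ − 56x⁴. Remainder: 14x⁵ − 32x⁴ − 79x³ − 41x² + 12x + 17.
Step 4: lead(14x⁵ − 32x⁴ − 79x³ − 41x² + 12x + 17) ÷ lead(D) = 14x⁵ ÷ 2x² = 7x³. Subtract (7x³)·D = 14x⁵ − 42x⁴ − 49x³. Remainder: 10x⁴ − 30x³ − 41x² + 12x + 17.
Step 5: lead(10x⁴ − 30x³ − 41x² + 12x + 17) ÷ lead(D) = 10x⁴ ÷ 2x² = 5x². Subtract (5x²)·D = 10x⁴ − 30x³ − 35x². Remainder: −6x² + 12x + 17.
Step 6: lead(−6x² + 12x + 17) ÷ lead(D) = −6x² ÷ 2x² = −3. Subtract (−3)·D = −6x² + 18x + 21. Remainder: −6x − 4.

R(x) = −6x − 4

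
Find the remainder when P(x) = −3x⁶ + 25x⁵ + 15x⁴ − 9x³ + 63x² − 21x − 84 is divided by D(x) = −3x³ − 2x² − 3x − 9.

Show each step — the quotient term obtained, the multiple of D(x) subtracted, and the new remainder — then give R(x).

R(x) = 6x − 3

Step 1: lead(−3x⁶ + 25x⁵ + 15x⁴ − 9x³ + 63x² − 21x − 84) ÷ lead(D) = −3x⁶ ÷ −3x³ = x³. Subtract (x³)·D = −3x⁶ − 2x⁵ − 3x⁴ − 9x³. Remainder: 27x⁵ + 18x⁴ + 63x² − 21x − 84.
Step 2: lead(27x⁵ + 18x⁴ + 63x² − 21x − 84) ÷ lead(D) = 27x⁵ ÷ −3x³ = −9x². Subtract (−9x²)·D = 27x⁵ + 18x⁴ + 27x³ + 81x². Remainder: −27x³ − 18x² − 21x − 84.
Step 3: lead(−27x³ − 18x² − 21x − 84) ÷ lead(D) = −27x³ ÷ −3x³ = 9. Subtract (9)·D = −27x³ − 18x² − 27x − 81. Remainder: 6x − 3.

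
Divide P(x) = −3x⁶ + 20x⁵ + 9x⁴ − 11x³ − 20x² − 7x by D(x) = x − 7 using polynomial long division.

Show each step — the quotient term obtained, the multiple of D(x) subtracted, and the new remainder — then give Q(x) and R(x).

Q(x) = −3x⁵ − x⁴ + 2x³ + 3x² + x; R(x) = 0

Step 1: lead(−3x⁶ + 20x⁵ + 9x⁴ − 11x³ − 20x² − 7x) ÷ lead(D) = −3x⁶ ÷ x = −3x⁵. Subtract (−3x⁵)·D = −3x⁶ + 21x⁵. Remainder: −x⁵ + 9x⁴ − 11x³ − 20x² − 7x.
Step 2: lead(−x⁵ + 9x⁴ − 11x³ − 20x² − 7x) ÷ lead(D) = −x⁵ ÷ x = −x⁴. Subtract (−x⁴)·D = −x⁵ + 7x⁴. Remainder: 2x⁴ − 11x³ − 20x² − 7x.
Step 3: lead(2x⁴ − 11x³ − 20x² − 7x) ÷ lead(D) = 2x⁴ ÷ x = 2x³. Subtract (2x³)·D = 2x⁴ − 14x³. Remainder: 3x³ − 20x² − 7x.
Step 4: lead(3x³ − 20x² − 7x) ÷ lead(D) = 3x³ ÷ x = 3x². Subtract (3x²)·D = 3x³ − 21x². Remainder: x² − 7x.
Step 5: lead(x² − 7x) ÷ lead(D) = x² ÷ x = x. Subtract (x)·D = x² − 7x. Remainder: 0.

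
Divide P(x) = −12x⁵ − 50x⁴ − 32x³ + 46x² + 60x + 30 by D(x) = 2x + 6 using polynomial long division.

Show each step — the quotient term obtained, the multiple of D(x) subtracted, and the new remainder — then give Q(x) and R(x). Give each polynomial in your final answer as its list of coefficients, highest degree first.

Q = [-6, -7, 5, 8, 6]; R = [-6]

Step 1: lead(−12x⁵ − 50x⁴ − 32x³ + 46x² + 60x + 30) ÷ lead(D) = −12x⁵ ÷ 2x = −6x⁴. Subtract (−6x⁴)·D = −12x⁵ − 36x⁴. Remainder: −14x⁴ − 32x³ + 46x² + 60x + 30.
Step 2: lead(−14x⁴ − 32x³ + 46x² + 60x + 30) ÷ lead(D) = −14x⁴ ÷ 2x = −7x³. Subtract (−7x³)·D = −14x⁴ − 42x³. Remainder: 10x³ + 46x² + 60x + 30.
Step 3: lead(10x³ + 46x² + 60x + 30) ÷ lead(D) = 10x³ ÷ 2x = 5x². Subtract (5x²)·D = 10x³ + 30x². Remainder: 16x² + 60x + 30.
Step 4: lead(16x² + 60x + 30) ÷ lead(D) = 16x² ÷ 2x = 8x. Subtract (8x)·D = 16x² + 48x. Remainder: 12x + 30.
Step 5: lead(12x + 30) ÷ lead(D) = 12x ÷ 2x = 6. Subtract (6)·D = 12x + 36. Remainder: −6.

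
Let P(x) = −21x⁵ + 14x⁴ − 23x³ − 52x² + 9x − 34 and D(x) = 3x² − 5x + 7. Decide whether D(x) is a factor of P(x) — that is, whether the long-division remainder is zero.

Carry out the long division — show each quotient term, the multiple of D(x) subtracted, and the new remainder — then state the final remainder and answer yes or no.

Step 1: lead(−21x⁵ + 14x⁴ − 23x³ − 52x² + 9x − 34) ÷ lead(D) = −21x⁵ ÷ 3x² = −7x³. Subtract (−7x³)·D = −21x⁵ + 35x⁴ − 49x³. Remainder: −21x⁴ + 26x³ − 52x² + 9x − 34.
Step 2: lead(−21x⁴ + 26x³ − 52x² + 9x − 34) ÷ lead(D) = −21x⁴ ÷ 3x² = −7x². Subtract (−7x²)·D = −21x⁴ + 35x³ − 49x². Remainder: −9x³ − 3x² + 9x − 34.
Step 3: lead(−9x³ − 3x² + 9x − 34) ÷ lead(D) = −9x³ ÷ 3x² = −3x. Subtract (−3x)·D = −9x³ + 15x² − 21x. Remainder: −18x² + 30x − 34.
Step 4: lead(−18x² + 30x − 34) ÷ lead(D) = −18x² ÷ 3x² = −6. Subtract (−6)·D = −18x² + 30x − 42. Remainder: 8.

R(x) = 8, so D(x) is not a factor of P(x). no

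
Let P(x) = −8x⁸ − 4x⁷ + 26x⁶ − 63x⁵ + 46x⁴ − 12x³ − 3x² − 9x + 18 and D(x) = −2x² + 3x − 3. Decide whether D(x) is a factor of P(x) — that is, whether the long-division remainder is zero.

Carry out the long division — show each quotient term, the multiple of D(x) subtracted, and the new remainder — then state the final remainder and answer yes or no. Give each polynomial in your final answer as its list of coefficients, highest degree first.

Step 1: lead(−8x⁸ − 4x⁷ + 26x⁶ − 63x⁵ + 46x⁴ − 12x³ − 3x² − 9x + 18) ÷ lead(D) = −8x⁸ ÷ −2x² = 4x⁶. Subtract (4x⁶)·D = −8x⁸ + 12x⁷ − 12x⁶. Remainder: −16x⁷ + 38x⁶ − 63x⁵ + 46x⁴ − 12x³ − 3x² − 9x + 18.
Step 2: lead(−16x⁷ + 38x⁶ − 63x⁵ + 46x⁴ − 12x³ − 3x² − 9x + 18) ÷ lead(D) = −16x⁷ ÷ −2x² = 8x⁵. Subtract (8x⁵)·D = −16x⁷ + 24x⁶ − 24x⁵. Remainder: 14x⁶ − 39x⁵ + 46x⁴ − 12x³ − 3x² − 9x + 18.
Step 3: lead(14x⁶ − 39x⁵ + 46x⁴ − 12x³ − 3x² − 9x + 18) ÷ lead(D) = 14x⁶ ÷ −2x² = −7x⁴. Subtract (−7x⁴)·D = 14x⁶ − 21x⁵ + 21x⁴. Remainder: −18x⁵ + 25x⁴ − 12x³ − 3x² − 9x + 18.
Step 4: lead(−18x⁵ + 25x⁴ − 12x³ − 3x² − 9x + 18) ÷ lead(D) = −18x⁵ ÷ −2x² = 9x³. Subtract (9x³)·D = −18x⁵ + 27x⁴ − 27x³. Remainder: −2x⁴ + 15x³ − 3x² − 9x + 18.
Step 5: lead(−2x⁴ + 15x³ − 3x² − 9x + 18) ÷ lead(D) = −2x⁴ ÷ −2x² = x². Subtract (x²)·D = −2x⁴ + 3x³ − 3x². Remainder: 12x³ − 9x + 18.
Step 6: lead(12x³ − 9x + 18) ÷ lead(D) = 12x³ ÷ −2x² = −6x. Subtract (−6x)·D = 12x³ − 18x² + 18x. Remainder: 18x² − 27x + 18.
Step 7: lead(18x² − 27x + 18) ÷ lead(D) = 18x² ÷ −2x² = −9. Subtract (−9)·D = 18x² − 27x + 27. Remainder: −9.

R = [-9], so D(x) is not a factor of P(x). no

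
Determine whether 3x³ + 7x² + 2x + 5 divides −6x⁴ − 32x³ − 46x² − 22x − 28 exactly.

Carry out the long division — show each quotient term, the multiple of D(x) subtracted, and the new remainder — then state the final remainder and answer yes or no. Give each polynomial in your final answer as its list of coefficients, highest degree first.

Step 1: lead(−6x⁴ − 32x³ − 46x² − 22x − 28) ÷ lead(D) = −6x⁴ ÷ 3x³ = −2x. Subtract (−2x)·D = −6x⁴ − 14x³ − 4x² − 10x. Remainder: −18x³ − 42x² − 12x − 28.
Step 2: lead(−18x³ − 42x² − 12x − 28) ÷ lead(D) = −18x³ ÷ 3x³ = −6. Subtract (−6)·D = −18x³ − 42x² − 12x − 30. Remainder: 2.

R = [2], so D(x) is not a factor of P(x). no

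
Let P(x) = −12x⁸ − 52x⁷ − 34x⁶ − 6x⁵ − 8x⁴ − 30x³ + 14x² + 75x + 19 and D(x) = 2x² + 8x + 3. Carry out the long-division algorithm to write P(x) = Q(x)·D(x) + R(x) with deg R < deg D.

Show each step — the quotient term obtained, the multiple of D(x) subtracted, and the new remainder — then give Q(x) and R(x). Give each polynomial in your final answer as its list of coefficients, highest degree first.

Q = [-6, -2, 0, 0, -4, 1, 9]; R = [-8]

Step 1: lead(−12x⁸ − 52x⁷ − 34x⁶ − 6x⁵ − 8x⁴ − 30x³ + 14x² + 75x + 19) ÷ lead(D) = −12x⁸ ÷ 2x² = −6x⁶. Subtract (−6x⁶)·D = −12x⁸ − 48x⁷ − 18x⁶. Remainder: −4x⁷ − 16x⁶ − 6x⁵ − 8x⁴ − 30x³ + 14x² + 75x + 19.
Step 2: lead(−4x⁷ − 16x⁶ − 6x⁵ − 8x⁴ − 30x³ + 14x² + 75x + 19) ÷ lead(D) = −4x⁷ ÷ 2x² = −2x⁵. Subtract (−2x⁵)·D = −4x⁷ − 16x⁶ − 6x⁵. Remainder: −8x⁴ − 30x³ + 14x² + 75x + 19.
Step 3: lead(−8x⁴ − 30x³ + 14x² + 75x + 19) ÷ lead(D) = −8x⁴ ÷ 2x² = −4x². Subtract (−4x²)·D = −8x⁴ − 32x³ − 12x². Remainder: 2x³ + 26x² + 75x + 19.
Step 4: lead(2x³ + 26x² + 75x + 19) ÷ lead(D) = 2x³ ÷ 2x² = x. Subtract (x)·D = 2x³ + 8x² + 3x. Remainder: 18x² + 72x + 19.
Step 5: lead(18x² + 72x + 19) ÷ lead(D) = 18x² ÷ 2x² = 9. Subtract (9)·D = 18x² + 72x + 27. Remainder: −8.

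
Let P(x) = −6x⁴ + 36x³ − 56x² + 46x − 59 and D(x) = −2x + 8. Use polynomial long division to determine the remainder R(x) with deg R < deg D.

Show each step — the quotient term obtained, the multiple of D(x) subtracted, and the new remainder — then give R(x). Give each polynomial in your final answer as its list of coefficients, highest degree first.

R = [-3]

Step 1: lead(−6x⁴ + 36x³ − 56x² + 46x − 59) ÷ lead(D) = −6x⁴ ÷ −2x = 3x³. Subtract (3x³)·D = −6x⁴ + 24x³. Remainder: 12x³ − 56x² + 46x − 59.
Step 2: lead(12x³ − 56x² + 46x − 59) ÷ lead(D) = 12x³ ÷ −2x = −6x². Subtract (−6x²)·D = 12x³ − 48x². Remainder: −8x² + 46x − 59.
Step 3: lead(−8x² + 46x − 59) ÷ lead(D) = −8x² ÷ −2x = 4x. Subtract (4x)·D = −8x² + 32x. Remainder: 14x − 59.
Step 4: lead(14x − 59) ÷ lead(D) = 14x ÷ −2x = −7. Subtract (−7)·D = 14x − 56. Remainder: −3.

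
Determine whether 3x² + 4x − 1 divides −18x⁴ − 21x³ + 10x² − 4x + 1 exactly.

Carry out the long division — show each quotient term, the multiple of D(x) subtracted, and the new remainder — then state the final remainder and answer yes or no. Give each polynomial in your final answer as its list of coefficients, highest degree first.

R = [-3, 1], so D(x) is not a factor of P(x). no

Step 1: lead(−18x⁴ − 21x³ + 10x² − 4x + 1) ÷ lead(D) = −18x⁴ ÷ 3x² = −6x². Subtract (−6x²)·D = −18x⁴ − 24x³ + 6x². Remainder: 3x³ + 4x² − 4x + 1.
Step 2: lead(3x³ + 4x² − 4x + 1) ÷ lead(D) = 3x³ ÷ 3x² = x. Subtract (x)·D = 3x³ + 4x² − x. Remainder: −3x + 1.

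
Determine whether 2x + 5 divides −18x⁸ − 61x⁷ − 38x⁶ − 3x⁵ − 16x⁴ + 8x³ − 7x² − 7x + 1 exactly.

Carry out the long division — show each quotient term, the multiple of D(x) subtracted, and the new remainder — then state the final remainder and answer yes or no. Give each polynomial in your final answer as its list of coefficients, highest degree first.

R = [6], so D(x) is not a factor of P(x). no

Step 1: lead(−18x⁸ − 61x⁷ − 38x⁶ − 3x⁵ − 16x⁴ + 8x³ − 7x² − 7x + 1) ÷ lead(D) = −18x⁸ ÷ 2x = −9x⁷. Subtract (−9x⁷)·D = −18x⁸ − 45x⁷. Remainder: −16x⁷ − 38x⁶ − 3x⁵ − 16x⁴ + 8x³ − 7x² − 7x + 1.
Step 2: lead(−16x⁷ − 38x⁶ − 3x⁵ − 16x⁴ + 8x³ − 7x² − 7x + 1) ÷ lead(D) = −16x⁷ ÷ 2x = −8x⁶. Subtract (−8x⁶)·D = −16x⁷ − 40x⁶. Remainder: 2x⁶ − 3x⁵ − 16x⁴ + 8x³ − 7x² − 7x + 1.
Step 3: lead(2x⁶ − 3x⁵ − 16x⁴ + 8x³ − 7x² − 7x + 1) ÷ lead(D) = 2x⁶ ÷ 2x = x⁵. Subtract (x⁵)·D = 2x⁶ + 5x⁵. Remainder: −8x⁵ − 16x⁴ + 8x³ − 7x² − 7x + 1.
Step 4: lead(−8x⁵ − 16x⁴ + 8x³ − 7x² − 7x + 1) ÷ lead(D) = −8x⁵ ÷ 2x = −4x⁴. Subtract (−4x⁴)·D = −8x⁵ − 20x⁴. Remainder: 4x⁴ + 8x³ − 7x² − 7x + 1.
Step 5: lead(4x⁴ + 8x³ − 7x² − 7x + 1) ÷ lead(D) = 4x⁴ ÷ 2x = 2x³. Subtract (2x³)·D = 4x⁴ + 10x³. Remainder: −2x³ − 7x² − 7x + 1.
Step 6: lead(−2x³ − 7x² − 7x + 1) ÷ lead(D) = −2x³ ÷ 2x = −x². Subtract (−x²)·D = −2x³ − 5x². Remainder: −2x² − 7x + 1.
Step 7: lead(−2x² − 7x + 1) ÷ lead(D) = −2x² ÷ 2x = −x. Subtract (−x)·D = −2x² − 5x. Remainder: −2x + 1.
Step 8: lead(−2x + 1) ÷ lead(D) = −2x ÷ 2x = −1. Subtract (−1)·D = −2x − 5. Remainder: 6.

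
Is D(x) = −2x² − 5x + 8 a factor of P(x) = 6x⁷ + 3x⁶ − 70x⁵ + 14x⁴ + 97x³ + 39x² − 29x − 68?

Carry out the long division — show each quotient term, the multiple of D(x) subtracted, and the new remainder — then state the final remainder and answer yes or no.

R(x) = −2x + 4, so D(x) is not a factor of P(x). no

Step 1: lead(6x⁷ + 3x⁶ − 70x⁵ + 14x⁴ + 97x³ + 39x² − 29x − 68) ÷ lead(D) = 6x⁷ ÷ −2x² = −3x⁵. Subtract (−3x⁵)·D = 6x⁷ + 15x⁶ − 24x⁵. Remainder: −12x⁶ − 46x⁵ + 14x⁴ + 97x³ + 39x² − 29x − 68.
Step 2: lead(−12x⁶ − 46x⁵ + 14x⁴ + 97x³ + 39x² − 29x − 68) ÷ lead(D) = −12x⁶ ÷ −2x² = 6x⁴. Subtract (6x⁴)·D = −12x⁶ − 30x⁵ + 48x⁴. Remainder: −16x⁵ − 34x⁴ + 97x³ + 39x² − 29x − 68.
Step 3: lead(−16x⁵ − 34x⁴ + 97x³ + 39x² − 29x − 68) ÷ lead(D) = −16x⁵ ÷ −2x² = 8x³. Subtract (8x³)·D = −16x⁵ − 40x⁴ + 64x³. Remainder: 6x⁴ + 33x³ + 39x² − 29x − 68.
Step 4: lead(6x⁴ + 33x³ + 39x² − 29x − 68) ÷ lead(D) = 6x⁴ ÷ −2x² = −3x². Subtract (−3x²)·D = 6x⁴ + 15x³ − 24x². Remainder: 18x³ + 63x² − 29x − 68.
Step 5: lead(18x³ + 63x² − 29x − 68) ÷ lead(D) = 18x³ ÷ −2x² = −9x. Subtract (−9x)·D = 18x³ + 45x² − 72x. Remainder: 18x² + 43x − 68.
Step 6: lead(18x² + 43x − 68) ÷ lead(D) = 18x² ÷ −2x² = −9. Subtract (−9)·D = 18x² + 45x − 72. Remainder: −2x + 4.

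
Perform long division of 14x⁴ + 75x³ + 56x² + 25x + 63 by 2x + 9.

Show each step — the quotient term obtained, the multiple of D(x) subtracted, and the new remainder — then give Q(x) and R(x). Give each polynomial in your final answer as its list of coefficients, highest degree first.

Step 1: lead(14x⁴ + 75x³ + 56x² + 25x + 63) ÷ lead(D) = 14x⁴ ÷ 2x = 7x³. Subtract (7x³)·D = 14x⁴ + 63x³. Remainder: 12x³ + 56x² + 25x + 63.
Step 2: lead(12x³ + 56x² + 25x + 63) ÷ lead(D) = 12x³ ÷ 2x = 6x². Subtract (6x²)·D = 12x³ + 54x². Remainder: 2x² + 25x + 63.
Step 3: lead(2x² + 25x + 63) ÷ lead(D) = 2x² ÷ 2x = x. Subtract (x)·D = 2x² + 9x. Remainder: 16x + 63.
Step 4: lead(16x + 63) ÷ lead(D) = 16x ÷ 2x = 8. Subtract (8)·D = 16x + 72. Remainder: −9.

Q = [7, 6, 1, 8]; R = [-9]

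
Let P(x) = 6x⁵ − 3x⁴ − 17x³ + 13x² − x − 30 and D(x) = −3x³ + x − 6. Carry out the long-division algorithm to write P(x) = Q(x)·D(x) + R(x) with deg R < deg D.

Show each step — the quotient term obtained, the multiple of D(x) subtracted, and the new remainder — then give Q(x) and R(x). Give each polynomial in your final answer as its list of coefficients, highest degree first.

Step 1: lead(6x⁵ − 3x⁴ − 17x³ + 13x² − x − 30) ÷ lead(D) = 6x⁵ ÷ −3x³ = −2x². Subtract (−2x²)·D = 6x⁵ − 2x³ + 12x². Remainder: −3x⁴ − 15x³ + x² − x − 30.
Step 2: lead(−3x⁴ − 15x³ + x² − x − 30) ÷ lead(D) = −3x⁴ ÷ −3x³ = x. Subtract (x)·D = −3x⁴ + x² − 6x. Remainder: −15x³ + 5x − 30.
Step 3: lead(−15x³ + 5x − 30) ÷ lead(D) = −15x³ ÷ −3x³ = 5. Subtract (5)·D = −15x³ + 5x − 30. Remainder: 0.

Q = [-2, 1, 5]; R = [0]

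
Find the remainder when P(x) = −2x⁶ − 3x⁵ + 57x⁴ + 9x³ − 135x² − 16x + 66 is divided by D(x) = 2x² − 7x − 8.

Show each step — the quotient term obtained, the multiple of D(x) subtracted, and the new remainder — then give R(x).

Step 1: lead(−2x⁶ − 3x⁵ + 57x⁴ + 9x³ − 135x² − 16x + 66) ÷ lead(D) = −2x⁶ ÷ 2x² = −x⁴. Subtract (−x⁴)·D = −2x⁶ + 7x⁵ + 8x⁴. Remainder: −10x⁵ + 49x⁴ + 9x³ − 135x² − 16x + 66.
Step 2: lead(−10x⁵ + 49x⁴ + 9x³ − 135x² − 16x + 66) ÷ lead(D) = −10x⁵ ÷ 2x² = −5x³. Subtract (−5x³)·D = −10x⁵ + 35x⁴ + 40x³. Remainder: 14x⁴ − 31x³ − 135x² − 16x + 66.
Step 3: lead(14x⁴ − 31x³ − 135x² − 16x + 66) ÷ lead(D) = 14x⁴ ÷ 2x² = 7x². Subtract (7x²)·D = 14x⁴ − 49x³ − 56x². Remainder: 18x³ − 79x² − 16x + 66.
Step 4: lead(18x³ − 79x² − 16x + 66) ÷ lead(D) = 18x³ ÷ 2x² = 9x. Subtract (9x)·D = 18x³ − 63x² − 72x. Remainder: −16x² + 56x + 66.
Step 5: lead(−16x² + 56x + 66) ÷ lead(D) = −16x² ÷ 2x² = −8. Subtract (−8)·D = −16x² + 56x + 64. Remainder: 2.

R(x) = 2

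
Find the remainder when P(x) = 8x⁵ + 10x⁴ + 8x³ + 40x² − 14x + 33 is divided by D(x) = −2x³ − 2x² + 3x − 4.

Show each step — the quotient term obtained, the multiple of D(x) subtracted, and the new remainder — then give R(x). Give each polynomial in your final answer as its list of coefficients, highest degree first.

R = [9, 9, -3]

Step 1: lead(8x⁵ + 10x⁴ + 8x³ + 40x² − 14x + 33) ÷ lead(D) = 8x⁵ ÷ −2x³ = −4x². Subtract (−4x²)·D = 8x⁵ + 8x⁴ − 12x³ + 16x². Remainder: 2x⁴ + 20x³ + 24x² − 14x + 33.
Step 2: lead(2x⁴ + 20x³ + 24x² − 14x + 33) ÷ lead(D) = 2x⁴ ÷ −2x³ = −x. Subtract (−x)·D = 2x⁴ + 2x³ − 3x² + 4x. Remainder: 18x³ + 27x² − 18x + 33.
Step 3: lead(18x³ + 27x² − 18x + 33) ÷ lead(D) = 18x³ ÷ −2x³ = −9. Subtract (−9)·D = 18x³ + 18x² − 27x + 36. Remainder: 9x² + 9x − 3.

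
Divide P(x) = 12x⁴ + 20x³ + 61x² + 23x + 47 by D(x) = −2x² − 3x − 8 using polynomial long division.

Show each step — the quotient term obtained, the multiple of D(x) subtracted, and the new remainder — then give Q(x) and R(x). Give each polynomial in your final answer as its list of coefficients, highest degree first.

Q = [-6, -1, -5]; R = [7]

Step 1: lead(12x⁴ + 20x³ + 61x² + 23x + 47) ÷ lead(D) = 12x⁴ ÷ −2x² = −6x². Subtract (−6x²)·D = 12x⁴ + 18x³ + 48x². Remainder: 2x³ + 13x² + 23x + 47.
Step 2: lead(2x³ + 13x² + 23x + 47) ÷ lead(D) = 2x³ ÷ −2x² = −x. Subtract (−x)·D = 2x³ + 3x² + 8x. Remainder: 10x² + 15x + 47.
Step 3: lead(10x² + 15x + 47) ÷ lead(D) = 10x² ÷ −2x² = −5. Subtract (−5)·D = 10x² + 15x + 40. Remainder: 7.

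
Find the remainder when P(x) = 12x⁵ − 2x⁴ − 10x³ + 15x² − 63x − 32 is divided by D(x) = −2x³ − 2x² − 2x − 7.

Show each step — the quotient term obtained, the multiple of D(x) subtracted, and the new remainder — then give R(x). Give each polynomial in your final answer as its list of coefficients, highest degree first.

R = [-5, -6, -4]

Step 1: lead(12x⁵ − 2x⁴ − 10x³ + 15x² − 63x − 32) ÷ lead(D) = 12x⁵ ÷ −2x³ = −6x². Subtract (−6x²)·D = 12x⁵ + 12x⁴ + 12x³ + 42x². Remainder: −14x⁴ − 22x³ − 27x² − 63x − 32.
Step 2: lead(−14x⁴ − 22x³ − 27x² − 63x − 32) ÷ lead(D) = −14x⁴ ÷ −2x³ = 7x. Subtract (7x)·D = −14x⁴ − 14x³ − 14x² − 49x. Remainder: −8x³ − 13x² − 14x − 32.
Step 3: lead(−8x³ − 13x² − 14x − 32) ÷ lead(D) = −8x³ ÷ −2x³ = 4. Subtract (4)·D = −8x³ − 8x² − 8x − 28. Remainder: −5x² − 6x − 4.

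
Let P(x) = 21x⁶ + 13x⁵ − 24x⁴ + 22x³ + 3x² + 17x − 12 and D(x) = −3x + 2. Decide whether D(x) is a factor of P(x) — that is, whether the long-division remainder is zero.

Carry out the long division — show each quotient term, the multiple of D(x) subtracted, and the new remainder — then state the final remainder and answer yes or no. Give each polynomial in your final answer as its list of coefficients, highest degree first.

Step 1: lead(21x⁶ + 13x⁵ − 24x⁴ + 22x³ + 3x² + 17x − 12) ÷ lead(D) = 21x⁶ ÷ −3x = −7x⁵. Subtract (−7x⁵)·D = 21x⁶ − 14x⁵. Remainder: 27x⁵ − 24x⁴ + 22x³ + 3x² + 17x − 12.
Step 2: lead(27x⁵ − 24x⁴ + 22x³ + 3x² + 17x − 12) ÷ lead(D) = 27x⁵ ÷ −3x = −9x⁴. Subtract (−9x⁴)·D = 27x⁵ − 18x⁴. Remainder: −6x⁴ + 22x³ + 3x² + 17x − 12.
Step 3: lead(−6x⁴ + 22x³ + 3x² + 17x − 12) ÷ lead(D) = −6x⁴ ÷ −3x = 2x³. Subtract (2x³)·D = −6x⁴ + 4x³. Remainder: 18x³ + 3x² + 17x − 12.
Step 4: lead(18x³ + 3x² + 17x − 12) ÷ lead(D) = 18x³ ÷ −3x = −6x². Subtract (−6x²)·D = 18x³ − 12x². Remainder: 15x² + 17x − 12.
Step 5: lead(15x² + 17x − 12) ÷ lead(D) = 15x² ÷ −3x = −5x. Subtract (−5x)·D = 15x² − 10x. Remainder: 27x − 12.
Step 6: lead(27x − 12) ÷ lead(D) = 27x ÷ −3x = −9. Subtract (−9)·D = 27x − 18. Remainder: 6.

R = [6], so D(x) is not a factor of P(x). no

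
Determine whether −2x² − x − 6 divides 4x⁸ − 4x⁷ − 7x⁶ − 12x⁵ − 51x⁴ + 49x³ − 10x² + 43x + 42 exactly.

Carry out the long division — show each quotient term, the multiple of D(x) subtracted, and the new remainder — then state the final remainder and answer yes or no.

R(x) = 0, so D(x) is a factor of P(x). yes

Step 1: lead(4x⁸ − 4x⁷ − 7x⁶ − 12x⁵ − 51x⁴ + 49x³ − 10x² + 43x + 42) ÷ lead(D) = 4x⁸ ÷ −2x² = −2x⁶. Subtract (−2x⁶)·D = 4x⁸ + 2x⁷ + 12x⁶. Remainder: −6x⁷ − 19x⁶ − 12x⁵ − 51x⁴ + 49x³ − 10x² + 43x + 42.
Step 2: lead(−6x⁷ − 19x⁶ − 12x⁵ − 51x⁴ + 49x³ − 10x² + 43x + 42) ÷ lead(D) = −6x⁷ ÷ −2x² = 3x⁵. Subtract (3x⁵)·D = −6x⁷ − 3x⁶ − 18x⁵. Remainder: −16x⁶ + 6x⁵ − 51x⁴ + 49x³ − 10x² + 43x + 42.
Step 3: lead(−16x⁶ + 6x⁵ − 51x⁴ + 49x³ − 10x² + 43x + 42) ÷ lead(D) = −16x⁶ ÷ −2x² = 8x⁴. Subtract (8x⁴)·D = −16x⁶ − 8x⁵ − 48x⁴. Remainder: 14x⁵ − 3x⁴ + 49x³ − 10x² + 43x + 42.
Step 4: lead(14x⁵ − 3x⁴ + 49x³ − 10x² + 43x + 42) ÷ lead(D) = 14x⁵ ÷ −2x² = −7x³. Subtract (−7x³)·D = 14x⁵ + 7x⁴ + 42x³. Remainder: −10x⁴ + 7x³ − 10x² + 43x + 42.
Step 5: lead(−10x⁴ + 7x³ − 10x² + 43x + 42) ÷ lead(D) = −10x⁴ ÷ −2x² = 5x². Subtract (5x²)·D = −10x⁴ − 5x³ − 30x². Remainder: 12x³ + 20x² + 43x + 42.
Step 6: lead(12x³ + 20x² + 43x + 42) ÷ lead(D) = 12x³ ÷ −2x² = −6x. Subtract (−6x)·D = 12x³ + 6x² + 36x. Remainder: 14x² + 7x + 42.
Step 7: lead(14x² + 7x + 42) ÷ lead(D) = 14x² ÷ −2x² = −7. Subtract (−7)·D = 14x² + 7x + 42. Remainder: 0.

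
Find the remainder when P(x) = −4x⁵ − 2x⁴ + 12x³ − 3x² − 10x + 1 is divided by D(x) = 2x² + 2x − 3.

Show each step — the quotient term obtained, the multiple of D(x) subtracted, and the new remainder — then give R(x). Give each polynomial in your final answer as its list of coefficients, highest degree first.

Step 1: lead(−4x⁵ − 2x⁴ + 12x³ − 3x² − 10x + 1) ÷ lead(D) = −4x⁵ ÷ 2x² = −2x³. Subtract (−2x³)·D = −4x⁵ − 4x⁴ + 6x³. Remainder: 2x⁴ + 6x³ − 3x² − 10x + 1.
Step 2: lead(2x⁴ + 6x³ − 3x² − 10x + 1) ÷ lead(D) = 2x⁴ ÷ 2x² = x². Subtract (x²)·D = 2x⁴ + 2x³ − 3x². Remainder: 4x³ − 10x + 1.
Step 3: lead(4x³ − 10x + 1) ÷ lead(D) = 4x³ ÷ 2x² = 2x. Subtract (2x)·D = 4x³ + 4x² − 6x. Remainder: −4x² − 4x + 1.
Step 4: lead(−4x² − 4x + 1) ÷ lead(D) = −4x² ÷ 2x² = −2. Subtract (−2)·D = −4x² − 4x + 6. Remainder: −5.

R = [-5]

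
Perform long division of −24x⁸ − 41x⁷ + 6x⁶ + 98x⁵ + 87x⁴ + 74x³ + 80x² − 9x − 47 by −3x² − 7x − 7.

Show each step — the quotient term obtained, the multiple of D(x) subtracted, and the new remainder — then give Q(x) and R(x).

Q(x) = 8x⁶ − 5x⁵ − 9x⁴ − 8x² − 6x + 6; R(x) = −9x − 5

Step 1: lead(−24x⁸ − 41x⁷ + 6x⁶ + 98x⁵ + 87x⁴ + 74x³ + 80x² − 9x − 47) ÷ lead(D) = −24x⁸ ÷ −3x² = 8x⁶. Subtract (8x⁶)·D = −24x⁸ − 56x⁷ − 56x⁶. Remainder: 15x⁷ + 62x⁶ + 98x⁵ + 87x⁴ + 74x³ + 80x² − 9x − 47.
Step 2: lead(15x⁷ + 62x⁶ + 98x⁵ + 87x⁴ + 74x³ + 80x² − 9x − 47) ÷ lead(D) = 15x⁷ ÷ −3x² = −5x⁵. Subtract (−5x⁵)·D = 15x⁷ + 35x⁶ + 35x⁵. Remainder: 27x⁶ + 63x⁵ + 87x⁴ + 74x³ + 80x² − 9x − 47.
Step 3: lead(27x⁶ + 63x⁵ + 87x⁴ + 74x³ + 80x² − 9x − 47) ÷ lead(D) = 27x⁶ ÷ −3x² = −9x⁴. Subtract (−9x⁴)·D = 27x⁶ + 63x⁵ + 63x⁴. Remainder: 24x⁴ + 74x³ + 80x² − 9x − 47.
Step 4: lead(24x⁴ + 74x³ + 80x² − 9x − 47) ÷ lead(D) = 24x⁴ ÷ −3x² = −8x². Subtract (−8x²)·D = 24x⁴ + 56x³ + 56x². Remainder: 18x³ + 24x² − 9x − 47.
Step 5: lead(18x³ + 24x² − 9x − 47) ÷ lead(D) = 18x³ ÷ −3x² = −6x. Subtract (−6x)·D = 18x³ + 42x² + 42x. Remainder: −18x² − 51x − 47.
Step 6: lead(−18x² − 51x − 47) ÷ lead(D) = −18x² ÷ −3x² = 6. Subtract (6)·D = −18x² − 42x − 42. Remainder: −9x − 5.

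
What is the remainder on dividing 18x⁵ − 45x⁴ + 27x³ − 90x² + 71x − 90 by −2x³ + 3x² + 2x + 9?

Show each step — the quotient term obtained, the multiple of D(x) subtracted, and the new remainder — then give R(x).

Step 1: lead(18x⁵ − 45x⁴ + 27x³ − 90x² + 71x − 90) ÷ lead(D) = 18x⁵ ÷ −2x³ = −9x². Subtract (−9x²)·D = 18x⁵ − 27x⁴ − 18x³ − 81x². Remainder: −18x⁴ + 45x³ − 9x² + 71x − 90.
Step 2: lead(−18x⁴ + 45x³ − 9x² + 71x − 90) ÷ lead(D) = −18x⁴ ÷ −2x³ = 9x. Subtract (9x)·D = −18x⁴ + 27x³ + 18x² + 81x. Remainder: 18x³ − 27x² − 10x − 90.
Step 3: lead(18x³ − 27x² − 10x − 90) ÷ lead(D) = 18x³ ÷ −2x³ = −9. Subtract (−9)·D = 18x³ − 27x² − 18x − 81. Remainder: 8x − 9.

R(x) = 8x − 9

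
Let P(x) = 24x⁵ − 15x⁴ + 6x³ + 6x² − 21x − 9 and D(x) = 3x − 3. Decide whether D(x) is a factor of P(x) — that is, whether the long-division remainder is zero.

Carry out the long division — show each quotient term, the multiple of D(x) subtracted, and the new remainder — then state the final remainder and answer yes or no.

Step 1: lead(24x⁵ − 15x⁴ + 6x³ + 6x² − 21x − 9) ÷ lead(D) = 24x⁵ ÷ 3x = 8x⁴. Subtract (8x⁴)·D = 24x⁵ − 24x⁴. Remainder: 9x⁴ + 6x³ + 6x² − 21x − 9.
Step 2: lead(9x⁴ + 6x³ + 6x² − 21x − 9) ÷ lead(D) = 9x⁴ ÷ 3x = 3x³. Subtract (3x³)·D = 9x⁴ − 9x³. Remainder: 15x³ + 6x² − 21x − 9.
Step 3: lead(15x³ + 6x² − 21x − 9) ÷ lead(D) = 15x³ ÷ 3x = 5x². Subtract (5x²)·D = 15x³ − 15x². Remainder: 21x² − 21x − 9.
Step 4: lead(21x² − 21x − 9) ÷ lead(D) = 21x² ÷ 3x = 7x. Subtract (7x)·D = 21x² − 21x. Remainder: −9.

R(x) = −9, so D(x) is not a factor of P(x). no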